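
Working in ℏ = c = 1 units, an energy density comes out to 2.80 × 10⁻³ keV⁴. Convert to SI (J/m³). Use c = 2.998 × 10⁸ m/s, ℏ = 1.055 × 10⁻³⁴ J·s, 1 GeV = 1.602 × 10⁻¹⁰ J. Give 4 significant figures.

[E]/[L]³ = [E]⁴/(ℏc)³; restore (ℏc)⁻³.
1 GeV⁴ → 1/(ℏc)³ × (1 GeV in J)⁴ = 2.082 × 10³⁷ J/m³.
Convert the energy scale: 2.80 × 10⁻³ keV⁴ = 2.80 × 10⁻²⁷ GeV⁴.
Result: 2.80 × 10⁻²⁷ × 2.082 × 10³⁷ = 5.828 × 10¹⁰ J/m³.

5.828 × 10¹⁰ J/m³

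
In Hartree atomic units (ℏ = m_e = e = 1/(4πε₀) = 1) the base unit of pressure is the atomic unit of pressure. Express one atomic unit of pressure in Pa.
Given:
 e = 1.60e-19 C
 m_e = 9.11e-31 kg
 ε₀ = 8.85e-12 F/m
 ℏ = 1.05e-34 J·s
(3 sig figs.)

3.01e13 Pa

P_au = E_h/a₀³ = m_e⁴e¹⁰/((4πε₀)⁵ℏ⁸)
E_h = 4.38e-18 J
a₀ = 5.26e-11 m
E_h/a₀³ = 3.01e13 Pa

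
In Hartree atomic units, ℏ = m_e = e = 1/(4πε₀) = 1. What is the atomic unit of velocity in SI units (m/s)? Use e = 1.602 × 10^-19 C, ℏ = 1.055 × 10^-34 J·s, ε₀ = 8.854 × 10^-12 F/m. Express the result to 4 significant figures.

From ℏ = m_e = e = 1/(4πε₀) = 1 the velocity scale is v_au = e²/(4πε₀ℏ).
  = 2.566 × 10^-38 / 1.174 × 10^-44
  = 2.186 × 10^6 m/s

2.186 × 10^6 m/s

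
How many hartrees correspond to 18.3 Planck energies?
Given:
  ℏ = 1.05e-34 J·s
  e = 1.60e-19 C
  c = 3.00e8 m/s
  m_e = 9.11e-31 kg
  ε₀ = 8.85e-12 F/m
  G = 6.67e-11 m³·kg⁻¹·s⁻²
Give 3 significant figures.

8.17e27

Planck energy: E_P = √(ℏc⁵/G) = 1.96e9 J
hartree: E_h = m_e e⁴/(4πε₀ℏ)² = 4.38e-18 J
18.3 × 1.96e9 / 4.38e-18 = 8.17e27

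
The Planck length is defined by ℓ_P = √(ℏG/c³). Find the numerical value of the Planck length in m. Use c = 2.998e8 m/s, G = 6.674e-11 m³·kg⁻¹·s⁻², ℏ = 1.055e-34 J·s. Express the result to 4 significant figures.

1.616e-35 m

ℓ_P = √(ℏG/c³)
  = √(2.613e-70)
  = 1.616e-35 m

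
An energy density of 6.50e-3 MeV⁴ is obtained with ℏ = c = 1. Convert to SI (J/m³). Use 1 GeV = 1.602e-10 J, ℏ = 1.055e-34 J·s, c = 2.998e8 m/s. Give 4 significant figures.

[E]/[L]³ = [E]⁴/(ℏc)³; restore (ℏc)⁻³.
1 GeV⁴ → 1/(ℏc)³ × (1 GeV in J)⁴ = 2.082e37 J/m³.
Convert the energy scale: 6.50e-3 MeV⁴ = 6.50e-15 GeV⁴.
Result: 6.50e-15 × 2.082e37 = 1.353e23 J/m³.

1.353e23 J/m³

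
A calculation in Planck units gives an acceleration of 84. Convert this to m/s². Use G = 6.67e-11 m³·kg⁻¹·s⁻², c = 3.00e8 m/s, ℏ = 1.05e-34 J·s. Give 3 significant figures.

4.69e53 m/s²

One Planck acceleration: a_P = √(c⁷/(ℏG)) = 5.59e51 m/s².
84 × 5.59e51 m/s² = 4.69e53 m/s²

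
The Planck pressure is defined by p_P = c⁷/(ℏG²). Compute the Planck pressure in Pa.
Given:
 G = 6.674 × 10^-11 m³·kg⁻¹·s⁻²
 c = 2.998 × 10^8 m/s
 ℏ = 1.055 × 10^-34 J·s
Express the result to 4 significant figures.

p_P = c⁷/(ℏG²)
  = 2.177 × 10^59 / 4.699 × 10^-55
  = 4.632 × 10^113 Pa

4.632 × 10^113 Pa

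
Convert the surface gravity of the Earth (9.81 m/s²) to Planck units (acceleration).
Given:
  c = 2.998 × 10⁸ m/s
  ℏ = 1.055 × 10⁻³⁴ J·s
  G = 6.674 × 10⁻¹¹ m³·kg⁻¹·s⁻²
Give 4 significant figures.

1.764 × 10⁻⁵¹

Planck acceleration: a_P = √(c⁷/(ℏG)) = 5.560 × 10⁵¹ m/s².
9.81 / 5.560 × 10⁵¹ = 1.764 × 10⁻⁵¹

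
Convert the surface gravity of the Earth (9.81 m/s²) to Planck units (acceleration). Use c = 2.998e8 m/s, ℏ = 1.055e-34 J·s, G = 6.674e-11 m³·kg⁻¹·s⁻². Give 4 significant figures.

Planck acceleration: a_P = √(c⁷/(ℏG)) = 5.560e51 m/s².
9.81 / 5.560e51 = 1.764e-51

1.764e-51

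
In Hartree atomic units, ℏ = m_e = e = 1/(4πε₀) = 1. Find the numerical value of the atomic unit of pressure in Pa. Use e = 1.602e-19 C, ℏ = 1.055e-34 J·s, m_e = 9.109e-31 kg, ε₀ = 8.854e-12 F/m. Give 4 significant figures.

The unique combination of the constants set to 1 with dimensions of pressure is P_au = E_h/a₀³ = m_e⁴e¹⁰/((4πε₀)⁵ℏ⁸).
E_h = 4.354e-18 J
a₀ = 5.297e-11 m
E_h/a₀³ = 2.929e13 Pa

2.929e13 Pa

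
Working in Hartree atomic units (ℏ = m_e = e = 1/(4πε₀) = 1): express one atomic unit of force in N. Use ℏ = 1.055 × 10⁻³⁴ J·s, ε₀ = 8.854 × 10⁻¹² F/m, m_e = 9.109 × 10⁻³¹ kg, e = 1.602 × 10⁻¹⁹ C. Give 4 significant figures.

The unique combination of the constants set to 1 with dimensions of force is F_au = E_h/a₀ = m_e²e⁶/((4πε₀)³ℏ⁴).
E_h = 4.354 × 10⁻¹⁸ J
a₀ = 5.297 × 10⁻¹¹ m
E_h/a₀ = 8.220 × 10⁻⁸ N

8.220 × 10⁻⁸ N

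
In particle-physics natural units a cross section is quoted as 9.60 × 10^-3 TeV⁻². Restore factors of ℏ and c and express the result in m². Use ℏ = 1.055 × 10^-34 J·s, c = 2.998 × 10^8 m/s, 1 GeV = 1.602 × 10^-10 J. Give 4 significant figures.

3.742 × 10^-40 m²

Area is [L]² = [E]⁻²·(ℏc)²; restore (ℏc)².
1 GeV⁻² → (ℏc)² × (1 GeV in J)⁻² = 3.898 × 10^-32 m².
Convert the energy scale: 9.60 × 10^-3 TeV⁻² = 9.60 × 10^-9 GeV⁻².
Result: 9.60 × 10^-9 × 3.898 × 10^-32 = 3.742 × 10^-40 m².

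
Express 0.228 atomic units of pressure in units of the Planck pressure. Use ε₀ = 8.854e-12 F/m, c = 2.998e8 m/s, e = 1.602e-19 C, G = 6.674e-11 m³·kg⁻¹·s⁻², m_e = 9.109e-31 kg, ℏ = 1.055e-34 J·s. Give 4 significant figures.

1.442e-101

atomic unit of pressure: P_au = E_h/a₀³ = m_e⁴e¹⁰/((4πε₀)⁵ℏ⁸) = 2.929e13 Pa
Planck pressure: p_P = c⁷/(ℏG²) = 4.632e113 Pa
0.228 × 2.929e13 / 4.632e113 = 1.442e-101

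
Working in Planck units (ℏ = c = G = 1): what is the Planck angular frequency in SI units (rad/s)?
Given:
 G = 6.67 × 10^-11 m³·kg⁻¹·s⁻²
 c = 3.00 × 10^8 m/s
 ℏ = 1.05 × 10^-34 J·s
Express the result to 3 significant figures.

The unique combination of the constants set to 1 with dimensions of angular frequency is ω_P = √(c⁵/(ℏG)).
  = √(3.47 × 10^86)
  = 1.86 × 10^43 rad/s

1.86 × 10^43 rad/s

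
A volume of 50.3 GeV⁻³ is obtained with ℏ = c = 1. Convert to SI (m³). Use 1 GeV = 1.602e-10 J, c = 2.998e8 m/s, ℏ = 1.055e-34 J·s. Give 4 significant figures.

Volume is [L]³ = [E]⁻³·(ℏc)³.
1 GeV⁻³ → (ℏc)³ × (1 GeV in J)⁻³ = 7.696e-48 m³.
Result: 50.3 × 7.696e-48 = 3.871e-46 m³.

3.871e-46 m³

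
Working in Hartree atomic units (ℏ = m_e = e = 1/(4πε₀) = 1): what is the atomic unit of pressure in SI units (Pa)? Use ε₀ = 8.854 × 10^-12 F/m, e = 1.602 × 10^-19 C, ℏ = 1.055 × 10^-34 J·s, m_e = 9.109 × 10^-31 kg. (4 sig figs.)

2.929 × 10^13 Pa

Dimensional analysis gives P_au = E_h/a₀³ = m_e⁴e¹⁰/((4πε₀)⁵ℏ⁸).
E_h = 4.354 × 10^-18 J
a₀ = 5.297 × 10^-11 m
E_h/a₀³ = 2.929 × 10^13 Pa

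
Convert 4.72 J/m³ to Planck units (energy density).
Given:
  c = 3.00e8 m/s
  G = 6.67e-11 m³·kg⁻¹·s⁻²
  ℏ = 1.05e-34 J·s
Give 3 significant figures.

Planck energy density: u_P = c⁷/(ℏG²) = 4.68e113 J/m³.
4.72 / 4.68e113 = 1.01e-113

1.01e-113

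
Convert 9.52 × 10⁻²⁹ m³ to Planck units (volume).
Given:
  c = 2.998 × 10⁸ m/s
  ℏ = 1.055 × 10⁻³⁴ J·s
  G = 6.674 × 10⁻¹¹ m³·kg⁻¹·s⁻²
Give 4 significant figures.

2.254 × 10⁷⁶

Planck volume: V_P = (ℏG/c³)^(3/2) = 4.224 × 10⁻¹⁰⁵ m³.
9.52 × 10⁻²⁹ / 4.224 × 10⁻¹⁰⁵ = 2.254 × 10⁷⁶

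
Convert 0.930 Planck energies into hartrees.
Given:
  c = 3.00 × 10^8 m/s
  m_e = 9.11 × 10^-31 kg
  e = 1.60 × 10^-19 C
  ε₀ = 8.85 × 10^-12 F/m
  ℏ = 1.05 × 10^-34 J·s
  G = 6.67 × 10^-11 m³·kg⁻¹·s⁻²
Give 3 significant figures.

Planck energy: E_P = √(ℏc⁵/G) = 1.96 × 10^9 J
hartree: E_h = m_e e⁴/(4πε₀ℏ)² = 4.38 × 10^-18 J
0.930 × 1.96 × 10^9 / 4.38 × 10^-18 = 4.15 × 10^26

4.15 × 10^26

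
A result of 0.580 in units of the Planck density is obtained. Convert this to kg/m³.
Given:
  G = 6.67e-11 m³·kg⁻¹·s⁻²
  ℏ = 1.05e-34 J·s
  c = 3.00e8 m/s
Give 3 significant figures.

3.02e96 kg/m³

One Planck density: ρ_P = c⁵/(ℏG²) = 5.20e96 kg/m³.
0.580 × 5.20e96 kg/m³ = 3.02e96 kg/m³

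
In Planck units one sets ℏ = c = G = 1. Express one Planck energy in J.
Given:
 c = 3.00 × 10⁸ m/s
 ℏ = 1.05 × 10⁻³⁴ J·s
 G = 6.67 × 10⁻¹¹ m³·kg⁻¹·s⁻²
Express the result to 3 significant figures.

E_P = √(ℏc⁵/G)
  = √(3.83 × 10¹⁸)
  = 1.96 × 10⁹ J

1.96 × 10⁹ J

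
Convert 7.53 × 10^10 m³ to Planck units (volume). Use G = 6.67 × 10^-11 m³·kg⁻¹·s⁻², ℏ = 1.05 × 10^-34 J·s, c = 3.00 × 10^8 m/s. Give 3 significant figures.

1.80 × 10^115

Planck volume: V_P = (ℏG/c³)^(3/2) = 4.18 × 10^-105 m³.
7.53 × 10^10 / 4.18 × 10^-105 = 1.80 × 10^115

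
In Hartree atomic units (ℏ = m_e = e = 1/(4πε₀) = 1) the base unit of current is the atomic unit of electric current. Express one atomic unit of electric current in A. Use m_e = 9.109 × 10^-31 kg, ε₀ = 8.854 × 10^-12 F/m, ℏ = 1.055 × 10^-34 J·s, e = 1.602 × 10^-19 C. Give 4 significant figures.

6.612 × 10^-3 A

I_au = e E_h/ℏ = m_e e⁵/((4πε₀)²ℏ³)
E_h = 4.354 × 10^-18 J
e·E_h/ℏ = 6.612 × 10^-3 A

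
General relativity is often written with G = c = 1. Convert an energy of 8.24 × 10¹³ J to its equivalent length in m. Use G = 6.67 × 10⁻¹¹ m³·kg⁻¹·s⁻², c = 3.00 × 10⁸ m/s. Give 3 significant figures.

Energy → length via G/c⁴.
8.24 × 10¹³ J × (G/c⁴) = 6.79 × 10⁻³¹ m

6.79 × 10⁻³¹ m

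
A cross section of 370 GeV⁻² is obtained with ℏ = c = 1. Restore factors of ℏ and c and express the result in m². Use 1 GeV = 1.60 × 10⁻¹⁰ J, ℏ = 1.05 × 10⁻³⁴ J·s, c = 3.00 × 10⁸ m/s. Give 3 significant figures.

Area is [L]² = [E]⁻²·(ℏc)²; restore (ℏc)².
1 GeV⁻² → (ℏc)² × (1 GeV in J)⁻² = 3.88 × 10⁻³² m².
Result: 370 × 3.88 × 10⁻³² = 1.43 × 10⁻²⁹ m².

1.43 × 10⁻²⁹ m²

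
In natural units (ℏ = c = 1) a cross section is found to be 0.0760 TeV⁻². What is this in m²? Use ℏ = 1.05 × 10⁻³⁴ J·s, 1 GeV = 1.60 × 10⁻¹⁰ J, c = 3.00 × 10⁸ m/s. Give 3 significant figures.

Area is [L]² = [E]⁻²·(ℏc)²; restore (ℏc)².
1 GeV⁻² → (ℏc)² × (1 GeV in J)⁻² = 3.88 × 10⁻³² m².
Convert the energy scale: 0.0760 TeV⁻² = 7.60 × 10⁻⁸ GeV⁻².
Result: 7.60 × 10⁻⁸ × 3.88 × 10⁻³² = 2.95 × 10⁻³⁹ m².

2.95 × 10⁻³⁹ m²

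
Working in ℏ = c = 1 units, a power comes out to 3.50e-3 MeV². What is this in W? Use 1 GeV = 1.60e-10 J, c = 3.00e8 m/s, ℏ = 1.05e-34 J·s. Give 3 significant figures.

8.53e5 W

Power is [E]/[T] = [E]²/ℏ.
1 GeV² → 1/ℏ × (1 GeV in J)² = 2.44e14 W.
Convert the energy scale: 3.50e-3 MeV² = 3.50e-9 GeV².
Result: 3.50e-9 × 2.44e14 = 8.53e5 W.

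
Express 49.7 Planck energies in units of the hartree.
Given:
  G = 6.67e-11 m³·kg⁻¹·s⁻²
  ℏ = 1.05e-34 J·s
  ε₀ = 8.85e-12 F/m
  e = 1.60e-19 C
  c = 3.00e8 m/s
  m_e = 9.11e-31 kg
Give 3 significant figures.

Planck energy: E_P = √(ℏc⁵/G) = 1.96e9 J
hartree: E_h = m_e e⁴/(4πε₀ℏ)² = 4.38e-18 J
49.7 × 1.96e9 / 4.38e-18 = 2.22e28

2.22e28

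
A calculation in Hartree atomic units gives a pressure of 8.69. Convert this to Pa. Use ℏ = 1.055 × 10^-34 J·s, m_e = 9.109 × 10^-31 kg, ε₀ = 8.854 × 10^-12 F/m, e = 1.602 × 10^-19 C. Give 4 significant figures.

2.545 × 10^14 Pa

One atomic unit of pressure: P_au = E_h/a₀³ = m_e⁴e¹⁰/((4πε₀)⁵ℏ⁸) = 2.929 × 10^13 Pa.
8.69 × 2.929 × 10^13 Pa = 2.545 × 10^14 Pa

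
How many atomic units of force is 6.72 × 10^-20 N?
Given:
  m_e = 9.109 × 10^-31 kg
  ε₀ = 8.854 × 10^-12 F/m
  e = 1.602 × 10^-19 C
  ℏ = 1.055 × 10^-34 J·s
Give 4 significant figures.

atomic unit of force: F_au = E_h/a₀ = m_e²e⁶/((4πε₀)³ℏ⁴) = 8.220 × 10^-8 N.
6.72 × 10^-20 / 8.220 × 10^-8 = 8.175 × 10^-13

8.175 × 10^-13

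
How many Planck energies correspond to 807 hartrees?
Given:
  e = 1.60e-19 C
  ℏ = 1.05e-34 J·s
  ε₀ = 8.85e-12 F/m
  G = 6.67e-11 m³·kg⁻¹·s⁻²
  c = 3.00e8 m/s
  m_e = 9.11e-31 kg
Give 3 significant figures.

hartree: E_h = m_e e⁴/(4πε₀ℏ)² = 4.38e-18 J
Planck energy: E_P = √(ℏc⁵/G) = 1.96e9 J
807 × 4.38e-18 / 1.96e9 = 1.81e-24

1.81e-24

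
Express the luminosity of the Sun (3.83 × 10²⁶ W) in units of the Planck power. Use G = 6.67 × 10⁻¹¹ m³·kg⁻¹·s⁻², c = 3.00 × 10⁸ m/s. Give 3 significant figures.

1.05 × 10⁻²⁶

Planck power: P_P = c⁵/G = 3.64 × 10⁵² W.
3.83 × 10²⁶ / 3.64 × 10⁵² = 1.05 × 10⁻²⁶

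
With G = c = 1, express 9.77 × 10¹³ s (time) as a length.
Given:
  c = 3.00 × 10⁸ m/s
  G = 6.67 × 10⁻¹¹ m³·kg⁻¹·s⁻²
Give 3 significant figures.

Time → length via c.
9.77 × 10¹³ s × (c) = 2.93 × 10²² m

2.93 × 10²² m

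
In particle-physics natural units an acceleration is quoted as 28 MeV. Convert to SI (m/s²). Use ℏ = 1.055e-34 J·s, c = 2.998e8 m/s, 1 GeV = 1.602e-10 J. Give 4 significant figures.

Acceleration is [L]/[T]² = c·[E]/ℏ.
1 GeV → c/ℏ × (1 GeV in J) = 4.552e32 m/s².
Convert the energy scale: 28 MeV = 0.0280 GeV.
Result: 0.0280 × 4.552e32 = 1.275e31 m/s².

1.275e31 m/s²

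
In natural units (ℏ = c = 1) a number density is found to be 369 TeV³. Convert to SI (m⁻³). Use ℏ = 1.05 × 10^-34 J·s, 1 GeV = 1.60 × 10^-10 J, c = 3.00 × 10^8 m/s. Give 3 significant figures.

Number density is [L]⁻³ = [E]³/(ℏc)³.
1 GeV³ → 1/(ℏc)³ × (1 GeV in J)³ = 1.31 × 10^47 m⁻³.
Convert the energy scale: 369 TeV³ = 3.69 × 10^11 GeV³.
Result: 3.69 × 10^11 × 1.31 × 10^47 = 4.84 × 10^58 m⁻³.

4.84 × 10^58 m⁻³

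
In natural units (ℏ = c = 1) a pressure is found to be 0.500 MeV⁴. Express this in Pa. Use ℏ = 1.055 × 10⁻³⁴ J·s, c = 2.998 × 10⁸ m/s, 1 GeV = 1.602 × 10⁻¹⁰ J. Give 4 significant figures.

1.041 × 10²⁵ Pa

Pressure is [E]/[L]³ = [E]⁴/(ℏc)³.
1 GeV⁴ → 1/(ℏc)³ × (1 GeV in J)⁴ = 2.082 × 10³⁷ Pa.
Convert the energy scale: 0.500 MeV⁴ = 5.00 × 10⁻¹³ GeV⁴.
Result: 5.00 × 10⁻¹³ × 2.082 × 10³⁷ = 1.041 × 10²⁵ Pa.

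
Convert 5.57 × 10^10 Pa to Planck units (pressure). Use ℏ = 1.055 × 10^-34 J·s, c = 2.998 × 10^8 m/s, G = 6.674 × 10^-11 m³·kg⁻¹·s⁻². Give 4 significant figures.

Planck pressure: p_P = c⁷/(ℏG²) = 4.632 × 10^113 Pa.
5.57 × 10^10 / 4.632 × 10^113 = 1.202 × 10^-103

1.202 × 10^-103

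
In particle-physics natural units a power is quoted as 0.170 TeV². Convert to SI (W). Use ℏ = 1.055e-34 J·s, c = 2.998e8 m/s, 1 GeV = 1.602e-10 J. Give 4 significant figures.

Power is [E]/[T] = [E]²/ℏ.
1 GeV² → 1/ℏ × (1 GeV in J)² = 2.433e14 W.
Convert the energy scale: 0.170 TeV² = 1.70e5 GeV².
Result: 1.70e5 × 2.433e14 = 4.135e19 W.

4.135e19 W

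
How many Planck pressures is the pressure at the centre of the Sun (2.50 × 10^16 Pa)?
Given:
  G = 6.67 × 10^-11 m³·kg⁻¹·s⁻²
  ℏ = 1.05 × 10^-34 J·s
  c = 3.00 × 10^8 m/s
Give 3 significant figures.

Planck pressure: p_P = c⁷/(ℏG²) = 4.68 × 10^113 Pa.
2.50 × 10^16 / 4.68 × 10^113 = 5.34 × 10^-98

5.34 × 10^-98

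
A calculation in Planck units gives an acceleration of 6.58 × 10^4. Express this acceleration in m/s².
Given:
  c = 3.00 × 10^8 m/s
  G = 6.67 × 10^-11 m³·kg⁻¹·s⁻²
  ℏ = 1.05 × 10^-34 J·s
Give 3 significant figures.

One Planck acceleration: a_P = √(c⁷/(ℏG)) = 5.59 × 10^51 m/s².
6.58 × 10^4 × 5.59 × 10^51 m/s² = 3.68 × 10^56 m/s²

3.68 × 10^56 m/s²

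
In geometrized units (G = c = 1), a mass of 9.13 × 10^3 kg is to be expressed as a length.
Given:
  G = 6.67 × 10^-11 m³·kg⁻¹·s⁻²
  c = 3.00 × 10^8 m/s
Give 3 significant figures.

6.77 × 10^-24 m

In G = c = 1 units mass has dimensions of length; the conversion factor is G/c².
9.13 × 10^3 kg × (G/c²) = 6.77 × 10^-24 m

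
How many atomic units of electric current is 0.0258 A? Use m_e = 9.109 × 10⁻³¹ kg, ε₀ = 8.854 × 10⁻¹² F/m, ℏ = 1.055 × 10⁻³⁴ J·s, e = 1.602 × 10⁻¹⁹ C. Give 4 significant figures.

atomic unit of electric current: I_au = e E_h/ℏ = m_e e⁵/((4πε₀)²ℏ³) = 6.612 × 10⁻³ A.
0.0258 / 6.612 × 10⁻³ = 3.902

3.902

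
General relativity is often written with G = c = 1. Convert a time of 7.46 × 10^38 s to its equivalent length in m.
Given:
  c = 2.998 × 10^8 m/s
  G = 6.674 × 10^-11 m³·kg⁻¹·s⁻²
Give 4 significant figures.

Time → length via c.
7.46 × 10^38 s × (c) = 2.237 × 10^47 m

2.237 × 10^47 m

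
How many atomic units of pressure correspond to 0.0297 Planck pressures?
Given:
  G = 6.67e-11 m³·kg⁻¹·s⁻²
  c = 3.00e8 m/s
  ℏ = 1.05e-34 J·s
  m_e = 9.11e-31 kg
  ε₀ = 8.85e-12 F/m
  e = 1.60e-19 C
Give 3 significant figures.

4.61e98

Planck pressure: p_P = c⁷/(ℏG²) = 4.68e113 Pa
atomic unit of pressure: P_au = E_h/a₀³ = m_e⁴e¹⁰/((4πε₀)⁵ℏ⁸) = 3.01e13 Pa
0.0297 × 4.68e113 / 3.01e13 = 4.61e98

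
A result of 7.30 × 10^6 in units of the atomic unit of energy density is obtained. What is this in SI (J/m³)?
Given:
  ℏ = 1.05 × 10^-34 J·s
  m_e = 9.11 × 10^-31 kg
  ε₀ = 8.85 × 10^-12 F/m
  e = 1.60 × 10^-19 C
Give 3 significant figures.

One atomic unit of energy density: u_au = E_h/a₀³ = m_e⁴e¹⁰/((4πε₀)⁵ℏ⁸) = 3.01 × 10^13 J/m³.
7.30 × 10^6 × 3.01 × 10^13 J/m³ = 2.20 × 10^20 J/m³

2.20 × 10^20 J/m³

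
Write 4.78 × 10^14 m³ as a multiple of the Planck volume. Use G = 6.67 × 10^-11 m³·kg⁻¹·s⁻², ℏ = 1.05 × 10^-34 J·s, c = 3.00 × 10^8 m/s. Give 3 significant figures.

1.14 × 10^119

Planck volume: V_P = (ℏG/c³)^(3/2) = 4.18 × 10^-105 m³.
4.78 × 10^14 / 4.18 × 10^-105 = 1.14 × 10^119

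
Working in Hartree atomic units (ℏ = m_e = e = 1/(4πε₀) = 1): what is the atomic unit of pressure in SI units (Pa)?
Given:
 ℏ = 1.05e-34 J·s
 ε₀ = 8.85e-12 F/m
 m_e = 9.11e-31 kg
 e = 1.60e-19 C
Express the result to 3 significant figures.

3.01e13 Pa

The unique combination of the constants set to 1 with dimensions of pressure is P_au = E_h/a₀³ = m_e⁴e¹⁰/((4πε₀)⁵ℏ⁸).
E_h = 4.38e-18 J
a₀ = 5.26e-11 m
E_h/a₀³ = 3.01e13 Pa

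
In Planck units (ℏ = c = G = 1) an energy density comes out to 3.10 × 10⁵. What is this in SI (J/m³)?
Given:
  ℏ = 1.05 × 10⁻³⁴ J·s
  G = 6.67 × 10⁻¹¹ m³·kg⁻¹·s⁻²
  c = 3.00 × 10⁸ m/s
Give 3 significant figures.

One Planck energy density: u_P = c⁷/(ℏG²) = 4.68 × 10¹¹³ J/m³.
3.10 × 10⁵ × 4.68 × 10¹¹³ J/m³ = 1.45 × 10¹¹⁹ J/m³

1.45 × 10¹¹⁹ J/m³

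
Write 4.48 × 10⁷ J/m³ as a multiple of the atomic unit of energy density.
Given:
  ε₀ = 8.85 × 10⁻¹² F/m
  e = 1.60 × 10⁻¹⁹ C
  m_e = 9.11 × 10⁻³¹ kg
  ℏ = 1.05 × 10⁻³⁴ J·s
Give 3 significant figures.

atomic unit of energy density: u_au = E_h/a₀³ = m_e⁴e¹⁰/((4πε₀)⁵ℏ⁸) = 3.01 × 10¹³ J/m³.
4.48 × 10⁷ / 3.01 × 10¹³ = 1.49 × 10⁻⁶

1.49 × 10⁻⁶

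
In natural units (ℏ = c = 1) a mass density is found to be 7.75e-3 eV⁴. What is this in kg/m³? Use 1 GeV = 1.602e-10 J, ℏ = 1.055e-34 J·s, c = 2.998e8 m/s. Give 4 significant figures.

1.795e-18 kg/m³

Mass density is [E]/(c²[L]³) = [E]⁴/(ℏ³c⁵).
1 GeV⁴ → 1/(ℏ³c⁵) × (1 GeV in J)⁴ = 2.316e20 kg/m³.
Convert the energy scale: 7.75e-3 eV⁴ = 7.75e-39 GeV⁴.
Result: 7.75e-39 × 2.316e20 = 1.795e-18 kg/m³.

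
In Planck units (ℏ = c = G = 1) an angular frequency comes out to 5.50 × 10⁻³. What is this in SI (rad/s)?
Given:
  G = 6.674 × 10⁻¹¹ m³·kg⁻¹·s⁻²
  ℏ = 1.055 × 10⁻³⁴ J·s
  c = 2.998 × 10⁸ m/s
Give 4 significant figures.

1.020 × 10⁴¹ rad/s

One Planck angular frequency: ω_P = √(c⁵/(ℏG)) = 1.855 × 10⁴³ rad/s.
5.50 × 10⁻³ × 1.855 × 10⁴³ rad/s = 1.020 × 10⁴¹ rad/s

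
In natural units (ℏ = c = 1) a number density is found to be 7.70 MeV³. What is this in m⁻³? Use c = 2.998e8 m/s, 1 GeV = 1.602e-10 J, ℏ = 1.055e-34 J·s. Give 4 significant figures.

Number density is [L]⁻³ = [E]³/(ℏc)³.
1 GeV³ → 1/(ℏc)³ × (1 GeV in J)³ = 1.299e47 m⁻³.
Convert the energy scale: 7.70 MeV³ = 7.70e-9 GeV³.
Result: 7.70e-9 × 1.299e47 = 1.001e39 m⁻³.

1.001e39 m⁻³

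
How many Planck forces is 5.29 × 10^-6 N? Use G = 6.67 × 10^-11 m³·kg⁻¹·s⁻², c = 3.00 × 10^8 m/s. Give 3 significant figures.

Planck force: F_P = c⁴/G = 1.21 × 10^44 N.
5.29 × 10^-6 / 1.21 × 10^44 = 4.36 × 10^-50

4.36 × 10^-50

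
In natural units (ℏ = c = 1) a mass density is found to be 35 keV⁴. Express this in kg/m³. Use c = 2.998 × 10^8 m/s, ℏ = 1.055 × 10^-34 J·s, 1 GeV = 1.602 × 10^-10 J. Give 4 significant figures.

Mass density is [E]/(c²[L]³) = [E]⁴/(ℏ³c⁵).
1 GeV⁴ → 1/(ℏ³c⁵) × (1 GeV in J)⁴ = 2.316 × 10^20 kg/m³.
Convert the energy scale: 35 keV⁴ = 3.50 × 10^-23 GeV⁴.
Result: 3.50 × 10^-23 × 2.316 × 10^20 = 8.106 × 10^-3 kg/m³.

8.106 × 10^-3 kg/m³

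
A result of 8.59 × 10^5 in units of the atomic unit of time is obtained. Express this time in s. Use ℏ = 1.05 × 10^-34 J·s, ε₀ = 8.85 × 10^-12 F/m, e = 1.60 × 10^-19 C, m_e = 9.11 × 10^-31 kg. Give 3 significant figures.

2.06 × 10^-11 s

One atomic unit of time: τ_au = (4πε₀)²ℏ³/(m_e e⁴) = 2.40 × 10^-17 s.
8.59 × 10^5 × 2.40 × 10^-17 s = 2.06 × 10^-11 s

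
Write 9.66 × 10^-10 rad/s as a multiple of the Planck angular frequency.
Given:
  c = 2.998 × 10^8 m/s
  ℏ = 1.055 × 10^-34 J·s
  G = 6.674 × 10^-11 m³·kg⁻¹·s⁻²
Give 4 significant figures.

Planck angular frequency: ω_P = √(c⁵/(ℏG)) = 1.855 × 10^43 rad/s.
9.66 × 10^-10 / 1.855 × 10^43 = 5.209 × 10^-53

5.209 × 10^-53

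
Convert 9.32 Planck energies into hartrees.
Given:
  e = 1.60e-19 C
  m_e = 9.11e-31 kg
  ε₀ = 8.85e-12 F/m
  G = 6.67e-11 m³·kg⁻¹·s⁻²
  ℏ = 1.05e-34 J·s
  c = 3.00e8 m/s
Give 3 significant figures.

Planck energy: E_P = √(ℏc⁵/G) = 1.96e9 J
hartree: E_h = m_e e⁴/(4πε₀ℏ)² = 4.38e-18 J
9.32 × 1.96e9 / 4.38e-18 = 4.16e27

4.16e27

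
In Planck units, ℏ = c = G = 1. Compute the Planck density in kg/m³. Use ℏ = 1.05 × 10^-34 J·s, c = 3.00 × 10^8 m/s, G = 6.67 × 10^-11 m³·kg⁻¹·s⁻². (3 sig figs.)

The unique combination of the constants set to 1 with dimensions of density is ρ_P = c⁵/(ℏG²).
  = 2.43 × 10^42 / 4.67 × 10^-55
  = 5.20 × 10^96 kg/m³

5.20 × 10^96 kg/m³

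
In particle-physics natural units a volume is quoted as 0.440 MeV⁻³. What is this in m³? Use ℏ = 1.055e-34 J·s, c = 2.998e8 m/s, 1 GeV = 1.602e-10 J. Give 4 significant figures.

3.386e-39 m³

Volume is [L]³ = [E]⁻³·(ℏc)³.
1 GeV⁻³ → (ℏc)³ × (1 GeV in J)⁻³ = 7.696e-48 m³.
Convert the energy scale: 0.440 MeV⁻³ = 4.40e8 GeV⁻³.
Result: 4.40e8 × 7.696e-48 = 3.386e-39 m³.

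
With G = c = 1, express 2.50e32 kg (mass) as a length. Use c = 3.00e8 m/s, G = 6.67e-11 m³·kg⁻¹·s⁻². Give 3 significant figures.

In G = c = 1 units mass has dimensions of length; the conversion factor is G/c².
2.50e32 kg × (G/c²) = 1.85e5 m

1.85e5 m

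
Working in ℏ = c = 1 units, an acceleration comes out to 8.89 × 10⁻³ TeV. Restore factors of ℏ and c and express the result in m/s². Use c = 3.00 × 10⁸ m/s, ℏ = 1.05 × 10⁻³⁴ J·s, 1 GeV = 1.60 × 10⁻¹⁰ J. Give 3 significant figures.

Acceleration is [L]/[T]² = c·[E]/ℏ.
1 GeV → c/ℏ × (1 GeV in J) = 4.57 × 10³² m/s².
Convert the energy scale: 8.89 × 10⁻³ TeV = 8.89 GeV.
Result: 8.89 × 4.57 × 10³² = 4.06 × 10³³ m/s².

4.06 × 10³³ m/s²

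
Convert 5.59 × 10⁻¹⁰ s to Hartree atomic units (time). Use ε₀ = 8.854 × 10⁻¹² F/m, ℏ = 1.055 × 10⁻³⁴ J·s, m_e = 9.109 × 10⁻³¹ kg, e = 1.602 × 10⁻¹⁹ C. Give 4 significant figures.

atomic unit of time: τ_au = (4πε₀)²ℏ³/(m_e e⁴) = 2.423 × 10⁻¹⁷ s.
5.59 × 10⁻¹⁰ / 2.423 × 10⁻¹⁷ = 2.307 × 10⁷

2.307 × 10⁷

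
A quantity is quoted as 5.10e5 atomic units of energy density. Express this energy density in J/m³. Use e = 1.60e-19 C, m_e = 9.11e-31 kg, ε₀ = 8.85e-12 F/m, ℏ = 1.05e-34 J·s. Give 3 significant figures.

1.54e19 J/m³

One atomic unit of energy density: u_au = E_h/a₀³ = m_e⁴e¹⁰/((4πε₀)⁵ℏ⁸) = 3.01e13 J/m³.
5.10e5 × 3.01e13 J/m³ = 1.54e19 J/m³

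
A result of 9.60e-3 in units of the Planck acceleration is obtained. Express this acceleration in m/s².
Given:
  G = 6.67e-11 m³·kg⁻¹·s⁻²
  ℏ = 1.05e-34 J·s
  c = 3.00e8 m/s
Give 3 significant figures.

5.36e49 m/s²

One Planck acceleration: a_P = √(c⁷/(ℏG)) = 5.59e51 m/s².
9.60e-3 × 5.59e51 m/s² = 5.36e49 m/s²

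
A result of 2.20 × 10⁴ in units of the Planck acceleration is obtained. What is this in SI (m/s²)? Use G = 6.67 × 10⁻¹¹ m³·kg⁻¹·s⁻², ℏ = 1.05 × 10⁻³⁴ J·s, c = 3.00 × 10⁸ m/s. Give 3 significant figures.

One Planck acceleration: a_P = √(c⁷/(ℏG)) = 5.59 × 10⁵¹ m/s².
2.20 × 10⁴ × 5.59 × 10⁵¹ m/s² = 1.23 × 10⁵⁶ m/s²

1.23 × 10⁵⁶ m/s²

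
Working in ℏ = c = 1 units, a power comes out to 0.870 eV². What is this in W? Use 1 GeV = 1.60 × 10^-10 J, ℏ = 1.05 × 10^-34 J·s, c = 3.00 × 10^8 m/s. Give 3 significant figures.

2.12 × 10^-4 W

Power is [E]/[T] = [E]²/ℏ.
1 GeV² → 1/ℏ × (1 GeV in J)² = 2.44 × 10^14 W.
Convert the energy scale: 0.870 eV² = 8.70 × 10^-19 GeV².
Result: 8.70 × 10^-19 × 2.44 × 10^14 = 2.12 × 10^-4 W.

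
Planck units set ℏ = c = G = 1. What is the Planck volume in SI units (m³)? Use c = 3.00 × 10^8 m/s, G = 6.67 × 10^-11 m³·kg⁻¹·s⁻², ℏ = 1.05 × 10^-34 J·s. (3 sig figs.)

4.18 × 10^-105 m³

From ℏ = c = G = 1 the volume scale is V_P = (ℏG/c³)^(3/2).
  = √(1.75 × 10^-209)
  = 4.18 × 10^-105 m³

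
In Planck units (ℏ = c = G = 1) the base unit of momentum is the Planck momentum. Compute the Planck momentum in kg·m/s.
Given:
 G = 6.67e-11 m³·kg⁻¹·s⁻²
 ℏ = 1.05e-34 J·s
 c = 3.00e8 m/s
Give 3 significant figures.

6.52 kg·m/s

p_P = √(ℏc³/G)
  = √(42.5)
  = 6.52 kg·m/s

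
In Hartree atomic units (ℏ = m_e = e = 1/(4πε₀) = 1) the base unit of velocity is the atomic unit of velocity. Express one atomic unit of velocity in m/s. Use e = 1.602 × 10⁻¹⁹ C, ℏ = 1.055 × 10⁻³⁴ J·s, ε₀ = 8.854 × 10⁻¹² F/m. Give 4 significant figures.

2.186 × 10⁶ m/s

v_au = e²/(4πε₀ℏ)
  = 2.566 × 10⁻³⁸ / 1.174 × 10⁻⁴⁴
  = 2.186 × 10⁶ m/s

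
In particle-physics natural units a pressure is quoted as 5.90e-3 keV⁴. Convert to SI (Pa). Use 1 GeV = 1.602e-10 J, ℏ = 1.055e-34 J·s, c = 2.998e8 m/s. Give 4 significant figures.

Pressure is [E]/[L]³ = [E]⁴/(ℏc)³.
1 GeV⁴ → 1/(ℏc)³ × (1 GeV in J)⁴ = 2.082e37 Pa.
Convert the energy scale: 5.90e-3 keV⁴ = 5.90e-27 GeV⁴.
Result: 5.90e-27 × 2.082e37 = 1.228e11 Pa.

1.228e11 Pa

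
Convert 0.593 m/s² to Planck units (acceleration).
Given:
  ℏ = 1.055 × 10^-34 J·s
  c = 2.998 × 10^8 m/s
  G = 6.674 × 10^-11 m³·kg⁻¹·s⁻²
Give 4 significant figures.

Planck acceleration: a_P = √(c⁷/(ℏG)) = 5.560 × 10^51 m/s².
0.593 / 5.560 × 10^51 = 1.067 × 10^-52

1.067 × 10^-52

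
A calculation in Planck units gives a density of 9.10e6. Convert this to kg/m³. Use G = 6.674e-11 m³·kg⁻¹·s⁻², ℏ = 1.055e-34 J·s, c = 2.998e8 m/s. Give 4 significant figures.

4.690e103 kg/m³

One Planck density: ρ_P = c⁵/(ℏG²) = 5.154e96 kg/m³.
9.10e6 × 5.154e96 kg/m³ = 4.690e103 kg/m³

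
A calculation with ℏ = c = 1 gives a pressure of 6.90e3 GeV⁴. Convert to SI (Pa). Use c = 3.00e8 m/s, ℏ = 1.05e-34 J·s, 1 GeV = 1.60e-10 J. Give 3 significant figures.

Pressure is [E]/[L]³ = [E]⁴/(ℏc)³.
1 GeV⁴ → 1/(ℏc)³ × (1 GeV in J)⁴ = 2.10e37 Pa.
Result: 6.90e3 × 2.10e37 = 1.45e41 Pa.

1.45e41 Pa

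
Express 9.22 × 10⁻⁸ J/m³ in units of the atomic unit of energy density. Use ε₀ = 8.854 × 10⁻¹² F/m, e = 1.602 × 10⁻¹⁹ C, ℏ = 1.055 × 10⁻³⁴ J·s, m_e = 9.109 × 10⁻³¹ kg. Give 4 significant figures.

3.148 × 10⁻²¹

atomic unit of energy density: u_au = E_h/a₀³ = m_e⁴e¹⁰/((4πε₀)⁵ℏ⁸) = 2.929 × 10¹³ J/m³.
9.22 × 10⁻⁸ / 2.929 × 10¹³ = 3.148 × 10⁻²¹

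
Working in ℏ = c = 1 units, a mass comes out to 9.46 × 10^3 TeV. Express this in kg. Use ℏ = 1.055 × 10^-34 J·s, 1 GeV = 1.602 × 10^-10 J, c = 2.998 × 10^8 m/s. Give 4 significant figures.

Mass is [E]/c²; divide by c².
1 GeV → 1/c² × (1 GeV in J) = 1.782 × 10^-27 kg.
Convert the energy scale: 9.46 × 10^3 TeV = 9.46 × 10^6 GeV.
Result: 9.46 × 10^6 × 1.782 × 10^-27 = 1.686 × 10^-20 kg.

1.686 × 10^-20 kg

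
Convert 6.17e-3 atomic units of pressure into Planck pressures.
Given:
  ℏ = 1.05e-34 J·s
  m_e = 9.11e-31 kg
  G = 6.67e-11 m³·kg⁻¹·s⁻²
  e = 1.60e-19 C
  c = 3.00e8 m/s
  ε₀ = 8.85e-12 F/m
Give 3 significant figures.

3.97e-103

atomic unit of pressure: P_au = E_h/a₀³ = m_e⁴e¹⁰/((4πε₀)⁵ℏ⁸) = 3.01e13 Pa
Planck pressure: p_P = c⁷/(ℏG²) = 4.68e113 Pa
6.17e-3 × 3.01e13 / 4.68e113 = 3.97e-103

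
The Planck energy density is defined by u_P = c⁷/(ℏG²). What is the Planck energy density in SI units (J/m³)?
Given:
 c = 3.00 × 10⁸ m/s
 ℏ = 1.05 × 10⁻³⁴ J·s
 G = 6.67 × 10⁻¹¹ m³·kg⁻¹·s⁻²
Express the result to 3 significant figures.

u_P = c⁷/(ℏG²)
  = 2.19 × 10⁵⁹ / 4.67 × 10⁻⁵⁵
  = 4.68 × 10¹¹³ J/m³

4.68 × 10¹¹³ J/m³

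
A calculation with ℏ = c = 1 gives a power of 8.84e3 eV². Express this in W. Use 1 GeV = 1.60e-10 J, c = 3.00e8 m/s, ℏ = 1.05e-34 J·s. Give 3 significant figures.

Power is [E]/[T] = [E]²/ℏ.
1 GeV² → 1/ℏ × (1 GeV in J)² = 2.44e14 W.
Convert the energy scale: 8.84e3 eV² = 8.84e-15 GeV².
Result: 8.84e-15 × 2.44e14 = 2.16 W.

2.16 W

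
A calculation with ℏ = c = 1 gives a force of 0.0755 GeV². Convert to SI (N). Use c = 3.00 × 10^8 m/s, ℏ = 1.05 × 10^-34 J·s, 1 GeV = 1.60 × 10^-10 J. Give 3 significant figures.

Force is [E]/[L] = [E]²/(ℏc); restore (ℏc)⁻¹.
1 GeV² → 1/(ℏc) × (1 GeV in J)² = 8.13 × 10^5 N.
Result: 0.0755 × 8.13 × 10^5 = 6.14 × 10^4 N.

6.14 × 10^4 N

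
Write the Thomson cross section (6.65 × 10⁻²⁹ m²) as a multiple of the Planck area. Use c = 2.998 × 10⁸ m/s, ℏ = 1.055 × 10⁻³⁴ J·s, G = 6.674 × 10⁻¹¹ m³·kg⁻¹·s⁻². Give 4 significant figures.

2.545 × 10⁴¹

Planck area: A_P = ℏG/c³ = 2.613 × 10⁻⁷⁰ m².
6.65 × 10⁻²⁹ / 2.613 × 10⁻⁷⁰ = 2.545 × 10⁴¹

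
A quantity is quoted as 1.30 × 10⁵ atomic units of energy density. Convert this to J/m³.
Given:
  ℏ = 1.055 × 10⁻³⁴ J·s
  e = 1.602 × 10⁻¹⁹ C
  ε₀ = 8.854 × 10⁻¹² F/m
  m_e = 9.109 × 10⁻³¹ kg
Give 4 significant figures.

One atomic unit of energy density: u_au = E_h/a₀³ = m_e⁴e¹⁰/((4πε₀)⁵ℏ⁸) = 2.929 × 10¹³ J/m³.
1.30 × 10⁵ × 2.929 × 10¹³ J/m³ = 3.808 × 10¹⁸ J/m³

3.808 × 10¹⁸ J/m³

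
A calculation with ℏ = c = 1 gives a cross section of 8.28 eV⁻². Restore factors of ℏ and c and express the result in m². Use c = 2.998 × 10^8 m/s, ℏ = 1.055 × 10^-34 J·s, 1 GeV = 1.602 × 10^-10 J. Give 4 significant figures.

3.228 × 10^-13 m²

Area is [L]² = [E]⁻²·(ℏc)²; restore (ℏc)².
1 GeV⁻² → (ℏc)² × (1 GeV in J)⁻² = 3.898 × 10^-32 m².
Convert the energy scale: 8.28 eV⁻² = 8.28 × 10^18 GeV⁻².
Result: 8.28 × 10^18 × 3.898 × 10^-32 = 3.228 × 10^-13 m².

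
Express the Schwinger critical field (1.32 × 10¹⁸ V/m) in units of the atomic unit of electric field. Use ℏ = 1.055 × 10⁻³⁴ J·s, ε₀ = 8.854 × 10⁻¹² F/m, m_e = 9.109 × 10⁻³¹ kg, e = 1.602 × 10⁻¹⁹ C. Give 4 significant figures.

atomic unit of electric field: E_au = E_h/(e a₀) = m_e²e⁵/((4πε₀)³ℏ⁴) = 5.131 × 10¹¹ V/m.
1.32 × 10¹⁸ / 5.131 × 10¹¹ = 2.573 × 10⁶

2.573 × 10⁶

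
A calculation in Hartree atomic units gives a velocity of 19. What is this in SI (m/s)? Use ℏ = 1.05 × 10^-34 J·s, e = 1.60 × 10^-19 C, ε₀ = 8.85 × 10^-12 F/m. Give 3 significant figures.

4.17 × 10^7 m/s

One atomic unit of velocity: v_au = e²/(4πε₀ℏ) = 2.19 × 10^6 m/s.
19 × 2.19 × 10^6 m/s = 4.17 × 10^7 m/s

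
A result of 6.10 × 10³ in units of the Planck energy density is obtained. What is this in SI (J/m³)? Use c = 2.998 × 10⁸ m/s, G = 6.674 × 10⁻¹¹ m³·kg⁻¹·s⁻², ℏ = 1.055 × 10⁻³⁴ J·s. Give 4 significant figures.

One Planck energy density: u_P = c⁷/(ℏG²) = 4.632 × 10¹¹³ J/m³.
6.10 × 10³ × 4.632 × 10¹¹³ J/m³ = 2.826 × 10¹¹⁷ J/m³

2.826 × 10¹¹⁷ J/m³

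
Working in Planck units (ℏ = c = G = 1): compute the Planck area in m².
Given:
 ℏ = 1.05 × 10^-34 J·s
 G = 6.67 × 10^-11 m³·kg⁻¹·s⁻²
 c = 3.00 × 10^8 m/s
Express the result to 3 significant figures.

From ℏ = c = G = 1 the area scale is A_P = ℏG/c³.
  = 7.00 × 10^-45 / 2.70 × 10^25
  = 2.59 × 10^-70 m²

2.59 × 10^-70 m²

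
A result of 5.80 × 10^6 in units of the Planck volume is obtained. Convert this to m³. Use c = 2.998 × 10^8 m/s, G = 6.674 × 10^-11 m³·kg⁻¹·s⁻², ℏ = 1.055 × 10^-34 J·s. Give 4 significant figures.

2.450 × 10^-98 m³

One Planck volume: V_P = (ℏG/c³)^(3/2) = 4.224 × 10^-105 m³.
5.80 × 10^6 × 4.224 × 10^-105 m³ = 2.450 × 10^-98 m³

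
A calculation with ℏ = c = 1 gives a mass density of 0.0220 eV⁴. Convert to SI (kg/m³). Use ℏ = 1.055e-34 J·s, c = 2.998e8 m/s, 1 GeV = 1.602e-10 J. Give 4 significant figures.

Mass density is [E]/(c²[L]³) = [E]⁴/(ℏ³c⁵).
1 GeV⁴ → 1/(ℏ³c⁵) × (1 GeV in J)⁴ = 2.316e20 kg/m³.
Convert the energy scale: 0.0220 eV⁴ = 2.20e-38 GeV⁴.
Result: 2.20e-38 × 2.316e20 = 5.095e-18 kg/m³.

5.095e-18 kg/m³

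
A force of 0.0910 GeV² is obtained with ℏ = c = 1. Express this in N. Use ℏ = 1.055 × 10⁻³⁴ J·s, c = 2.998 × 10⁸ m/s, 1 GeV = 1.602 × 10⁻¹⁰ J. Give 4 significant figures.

Force is [E]/[L] = [E]²/(ℏc); restore (ℏc)⁻¹.
1 GeV² → 1/(ℏc) × (1 GeV in J)² = 8.114 × 10⁵ N.
Result: 0.0910 × 8.114 × 10⁵ = 7.384 × 10⁴ N.

7.384 × 10⁴ N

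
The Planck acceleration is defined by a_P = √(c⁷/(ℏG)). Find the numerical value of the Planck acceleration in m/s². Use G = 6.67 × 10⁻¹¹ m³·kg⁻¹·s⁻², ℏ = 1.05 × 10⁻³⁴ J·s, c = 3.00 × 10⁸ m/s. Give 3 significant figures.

5.59 × 10⁵¹ m/s²

a_P = √(c⁷/(ℏG))
  = √(3.12 × 10¹⁰³)
  = 5.59 × 10⁵¹ m/s²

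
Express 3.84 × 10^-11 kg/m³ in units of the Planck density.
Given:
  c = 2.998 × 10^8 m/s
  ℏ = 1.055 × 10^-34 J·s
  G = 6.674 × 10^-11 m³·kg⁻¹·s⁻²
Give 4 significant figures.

7.451 × 10^-108

Planck density: ρ_P = c⁵/(ℏG²) = 5.154 × 10^96 kg/m³.
3.84 × 10^-11 / 5.154 × 10^96 = 7.451 × 10^-108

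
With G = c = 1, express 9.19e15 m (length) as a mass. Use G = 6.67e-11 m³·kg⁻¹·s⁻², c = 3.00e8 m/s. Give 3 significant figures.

1.24e43 kg

Length → mass via c²/G.
9.19e15 m × (c²/G) = 1.24e43 kg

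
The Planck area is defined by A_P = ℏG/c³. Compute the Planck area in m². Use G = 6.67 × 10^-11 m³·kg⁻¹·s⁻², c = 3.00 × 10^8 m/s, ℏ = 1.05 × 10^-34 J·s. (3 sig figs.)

2.59 × 10^-70 m²

A_P = ℏG/c³
  = 7.00 × 10^-45 / 2.70 × 10^25
  = 2.59 × 10^-70 m²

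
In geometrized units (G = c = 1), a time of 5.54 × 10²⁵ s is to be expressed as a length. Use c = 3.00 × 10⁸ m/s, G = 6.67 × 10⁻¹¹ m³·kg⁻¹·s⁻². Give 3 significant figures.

1.66 × 10³⁴ m

Time → length via c.
5.54 × 10²⁵ s × (c) = 1.66 × 10³⁴ m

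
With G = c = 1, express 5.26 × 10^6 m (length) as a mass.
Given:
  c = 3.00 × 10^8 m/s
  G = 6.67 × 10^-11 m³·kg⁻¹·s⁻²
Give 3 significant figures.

7.10 × 10^33 kg

Length → mass via c²/G.
5.26 × 10^6 m × (c²/G) = 7.10 × 10^33 kg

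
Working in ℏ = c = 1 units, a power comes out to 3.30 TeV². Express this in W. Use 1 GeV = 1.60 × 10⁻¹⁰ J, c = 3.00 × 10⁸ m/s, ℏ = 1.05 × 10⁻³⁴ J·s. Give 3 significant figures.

8.05 × 10²⁰ W

Power is [E]/[T] = [E]²/ℏ.
1 GeV² → 1/ℏ × (1 GeV in J)² = 2.44 × 10¹⁴ W.
Convert the energy scale: 3.30 TeV² = 3.30 × 10⁶ GeV².
Result: 3.30 × 10⁶ × 2.44 × 10¹⁴ = 8.05 × 10²⁰ W.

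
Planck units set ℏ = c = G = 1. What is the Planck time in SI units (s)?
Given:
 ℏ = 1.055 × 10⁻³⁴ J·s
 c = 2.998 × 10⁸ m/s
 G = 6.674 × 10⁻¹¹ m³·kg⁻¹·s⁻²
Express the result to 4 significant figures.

5.392 × 10⁻⁴⁴ s

Dimensional analysis gives t_P = √(ℏG/c⁵).
  = √(2.907 × 10⁻⁸⁷)
  = 5.392 × 10⁻⁴⁴ s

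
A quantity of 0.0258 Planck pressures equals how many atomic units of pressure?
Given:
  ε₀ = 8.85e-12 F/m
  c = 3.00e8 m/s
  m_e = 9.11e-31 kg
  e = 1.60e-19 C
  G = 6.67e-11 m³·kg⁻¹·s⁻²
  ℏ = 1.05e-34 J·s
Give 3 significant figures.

4.01e98

Planck pressure: p_P = c⁷/(ℏG²) = 4.68e113 Pa
atomic unit of pressure: P_au = E_h/a₀³ = m_e⁴e¹⁰/((4πε₀)⁵ℏ⁸) = 3.01e13 Pa
0.0258 × 4.68e113 / 3.01e13 = 4.01e98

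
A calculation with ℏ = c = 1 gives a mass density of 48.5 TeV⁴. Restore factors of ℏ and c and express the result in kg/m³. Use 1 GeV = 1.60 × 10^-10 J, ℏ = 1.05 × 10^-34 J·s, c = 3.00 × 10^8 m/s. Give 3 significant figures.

1.13 × 10^34 kg/m³

Mass density is [E]/(c²[L]³) = [E]⁴/(ℏ³c⁵).
1 GeV⁴ → 1/(ℏ³c⁵) × (1 GeV in J)⁴ = 2.33 × 10^20 kg/m³.
Convert the energy scale: 48.5 TeV⁴ = 4.85 × 10^13 GeV⁴.
Result: 4.85 × 10^13 × 2.33 × 10^20 = 1.13 × 10^34 kg/m³.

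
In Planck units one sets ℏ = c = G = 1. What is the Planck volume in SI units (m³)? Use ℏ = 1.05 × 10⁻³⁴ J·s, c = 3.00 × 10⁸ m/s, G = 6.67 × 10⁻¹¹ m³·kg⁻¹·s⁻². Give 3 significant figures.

V_P = (ℏG/c³)^(3/2)
  = √(1.75 × 10⁻²⁰⁹)
  = 4.18 × 10⁻¹⁰⁵ m³

4.18 × 10⁻¹⁰⁵ m³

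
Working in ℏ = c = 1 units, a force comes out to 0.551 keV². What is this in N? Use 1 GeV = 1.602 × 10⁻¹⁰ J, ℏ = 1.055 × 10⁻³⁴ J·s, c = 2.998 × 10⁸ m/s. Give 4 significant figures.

4.471 × 10⁻⁷ N

Force is [E]/[L] = [E]²/(ℏc); restore (ℏc)⁻¹.
1 GeV² → 1/(ℏc) × (1 GeV in J)² = 8.114 × 10⁵ N.
Convert the energy scale: 0.551 keV² = 5.51 × 10⁻¹³ GeV².
Result: 5.51 × 10⁻¹³ × 8.114 × 10⁵ = 4.471 × 10⁻⁷ N.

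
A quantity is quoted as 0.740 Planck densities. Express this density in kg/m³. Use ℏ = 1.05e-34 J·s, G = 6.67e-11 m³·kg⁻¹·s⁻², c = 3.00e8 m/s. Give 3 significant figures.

One Planck density: ρ_P = c⁵/(ℏG²) = 5.20e96 kg/m³.
0.740 × 5.20e96 kg/m³ = 3.85e96 kg/m³

3.85e96 kg/m³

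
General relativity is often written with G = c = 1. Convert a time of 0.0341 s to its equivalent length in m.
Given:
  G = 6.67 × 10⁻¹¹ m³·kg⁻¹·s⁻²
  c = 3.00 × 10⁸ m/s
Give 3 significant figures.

Time → length via c.
0.0341 s × (c) = 1.02 × 10⁷ m

1.02 × 10⁷ m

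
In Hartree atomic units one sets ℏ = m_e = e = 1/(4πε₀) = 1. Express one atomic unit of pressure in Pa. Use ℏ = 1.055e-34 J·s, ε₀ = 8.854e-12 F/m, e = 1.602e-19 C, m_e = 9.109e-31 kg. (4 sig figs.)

2.929e13 Pa

P_au = E_h/a₀³ = m_e⁴e¹⁰/((4πε₀)⁵ℏ⁸)
E_h = 4.354e-18 J
a₀ = 5.297e-11 m
E_h/a₀³ = 2.929e13 Pa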